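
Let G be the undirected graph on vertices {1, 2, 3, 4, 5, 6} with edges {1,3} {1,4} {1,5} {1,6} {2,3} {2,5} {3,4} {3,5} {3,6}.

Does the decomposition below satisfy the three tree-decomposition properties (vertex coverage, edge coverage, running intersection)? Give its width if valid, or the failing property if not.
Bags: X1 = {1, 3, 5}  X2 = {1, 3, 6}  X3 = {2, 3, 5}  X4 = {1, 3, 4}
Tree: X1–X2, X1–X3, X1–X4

Every vertex of G appears in some bag (union = {1, 2, 3, 4, 5, 6}); every edge is covered by a bag; and for each vertex v the set of bags containing v is connected in the bag tree. The decomposition is therefore valid. The largest bag has 3 vertices, so the width is 2.

Yes; width 2.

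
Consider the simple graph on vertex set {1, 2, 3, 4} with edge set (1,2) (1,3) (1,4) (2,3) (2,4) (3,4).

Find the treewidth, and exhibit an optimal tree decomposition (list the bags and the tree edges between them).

Treewidth 3.
One optimal decomposition is:
Bags: B1 = {1, 2, 3, 4}
Tree: (single bag)

With just one bag of size 4, the width is 4 − 1 = 3, so tw(G) ≤ 3. Conversely, {1, 2, 3, 4} is a clique of size 4, and the vertices of any clique must share a bag in every tree decomposition; so some bag has ≥ 4 vertices and tw(G) ≥ 3. Hence tw(G) = 3 exactly.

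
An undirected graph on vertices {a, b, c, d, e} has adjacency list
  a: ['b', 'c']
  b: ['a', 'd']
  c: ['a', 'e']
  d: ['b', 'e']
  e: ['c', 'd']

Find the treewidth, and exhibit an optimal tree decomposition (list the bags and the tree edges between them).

Treewidth 2.
One optimal decomposition is:
Bags: B1 = {a, b, d}  B2 = {a, d, e}  B3 = {a, c, e}
Tree: B1–B2, B2–B3

Each bag holds 3 vertices, so the decomposition has width 2, which upper-bounds the treewidth. The edges a–b–d–e–c–a form a cycle, so G is not a tree and its treewidth is at least 2. Hence tw(G) = 2 exactly.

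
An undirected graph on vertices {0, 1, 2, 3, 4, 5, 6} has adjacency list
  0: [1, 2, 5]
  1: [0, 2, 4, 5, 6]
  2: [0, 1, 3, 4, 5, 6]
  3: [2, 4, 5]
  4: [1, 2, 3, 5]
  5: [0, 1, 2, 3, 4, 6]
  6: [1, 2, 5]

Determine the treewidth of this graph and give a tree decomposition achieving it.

Each bag holds 4 vertices, so the decomposition has width 3, which upper-bounds the treewidth. For the lower bound, the 4 vertices {0, 1, 2, 5} are pairwise adjacent, and any tree decomposition puts a clique entirely inside one bag — forcing width ≥ 3. Combining the bounds, tw(G) = 3.

Treewidth 3.
Bags: B1 = {1, 2, 4, 5}  B2 = {1, 2, 5, 6}  B3 = {0, 1, 2, 5}  B4 = {2, 3, 4, 5}
Tree: B1–B2, B1–B3, B1–B4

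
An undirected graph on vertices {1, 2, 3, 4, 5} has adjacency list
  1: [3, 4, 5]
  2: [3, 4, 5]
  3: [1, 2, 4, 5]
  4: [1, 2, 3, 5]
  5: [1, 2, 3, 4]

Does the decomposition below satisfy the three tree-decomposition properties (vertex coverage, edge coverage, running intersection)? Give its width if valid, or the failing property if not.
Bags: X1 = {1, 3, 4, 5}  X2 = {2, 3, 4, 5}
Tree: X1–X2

Yes; width 3.

Checking the three conditions: (i) the bags cover all of {1, 2, 3, 4, 5}; (ii) for each edge, some bag contains both endpoints; (iii) the bags containing any fixed vertex form a subtree. All hold, so the decomposition is valid with width 4 − 1 = 3.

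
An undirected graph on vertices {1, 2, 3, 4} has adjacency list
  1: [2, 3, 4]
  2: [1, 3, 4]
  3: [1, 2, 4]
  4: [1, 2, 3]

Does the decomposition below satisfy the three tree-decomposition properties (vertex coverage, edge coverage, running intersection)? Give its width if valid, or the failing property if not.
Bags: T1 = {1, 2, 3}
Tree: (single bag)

No — vertex 4 appears in no bag.

A tree decomposition must satisfy three properties: every vertex lies in some bag; for every edge, both endpoints lie together in some bag; and for every vertex, the bags containing it form a connected subtree. Here vertex 4 appears in no bag, so the decomposition is invalid.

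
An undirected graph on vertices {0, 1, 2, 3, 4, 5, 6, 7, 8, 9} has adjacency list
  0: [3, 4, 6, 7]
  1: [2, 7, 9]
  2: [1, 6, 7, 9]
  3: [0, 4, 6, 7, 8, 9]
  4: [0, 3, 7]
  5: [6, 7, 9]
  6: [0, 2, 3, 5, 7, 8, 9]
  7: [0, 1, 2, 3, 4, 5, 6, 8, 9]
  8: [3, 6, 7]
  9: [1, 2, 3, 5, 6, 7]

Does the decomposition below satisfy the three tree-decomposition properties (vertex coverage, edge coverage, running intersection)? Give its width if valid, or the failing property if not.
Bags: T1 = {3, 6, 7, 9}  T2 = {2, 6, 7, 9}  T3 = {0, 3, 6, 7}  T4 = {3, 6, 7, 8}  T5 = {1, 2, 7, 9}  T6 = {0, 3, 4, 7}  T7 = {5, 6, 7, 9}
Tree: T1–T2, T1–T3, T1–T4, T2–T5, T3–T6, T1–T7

Yes; width 3.

Checking the three conditions: (i) the bags cover all of {0, 1, 2, 3, 4, 5, 6, 7, 8, 9}; (ii) for each edge, some bag contains both endpoints; (iii) the bags containing any fixed vertex form a subtree. All hold, so the decomposition is valid with width 4 − 1 = 3.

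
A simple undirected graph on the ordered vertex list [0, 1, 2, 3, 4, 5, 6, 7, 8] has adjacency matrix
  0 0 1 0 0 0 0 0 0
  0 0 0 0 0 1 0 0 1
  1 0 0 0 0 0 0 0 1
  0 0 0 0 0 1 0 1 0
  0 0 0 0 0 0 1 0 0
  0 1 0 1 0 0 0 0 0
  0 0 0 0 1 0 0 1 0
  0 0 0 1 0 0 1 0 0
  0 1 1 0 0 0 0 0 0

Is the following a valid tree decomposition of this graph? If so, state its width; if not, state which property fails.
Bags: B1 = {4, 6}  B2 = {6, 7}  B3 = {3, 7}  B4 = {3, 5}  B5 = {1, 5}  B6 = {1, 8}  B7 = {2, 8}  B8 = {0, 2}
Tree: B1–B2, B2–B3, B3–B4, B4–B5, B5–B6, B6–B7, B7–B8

Yes; width 1.

Vertex coverage: the bags together contain {0, 1, 2, 3, 4, 5, 6, 7, 8}, the full vertex set. Edge coverage: each edge of G has both endpoints in at least one bag. Running intersection: for every vertex, the bags containing it form a connected subtree. All three properties hold, so this is a valid tree decomposition of width max|bag| − 1 = 1, and hence tw(G) ≤ 1.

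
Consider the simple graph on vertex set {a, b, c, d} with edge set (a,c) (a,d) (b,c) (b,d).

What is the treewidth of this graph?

2

A width-2 tree decomposition is:
Bags: B1 = {a, b, d}  B2 = {a, b, c}
Tree: B1–B2
Each bag holds 3 vertices, so the decomposition has width 2, which upper-bounds the treewidth. Since a–d–b–c–a is a cycle in G, G is not acyclic. Forests are exactly the graphs of treewidth ≤ 1, so tw(G) ≥ 2. Combining the bounds, tw(G) = 2.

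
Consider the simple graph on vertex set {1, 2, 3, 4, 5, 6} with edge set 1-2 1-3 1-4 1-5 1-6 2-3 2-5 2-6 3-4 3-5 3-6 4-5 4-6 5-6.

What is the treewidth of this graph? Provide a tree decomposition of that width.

Treewidth 4.
Bags: B1 = {1, 2, 3, 5, 6}  B2 = {1, 3, 4, 5, 6}
Tree: B1–B2

The largest bag has 5 vertices, giving width 4; this decomposition certifies tw(G) ≤ 4. On the other hand G contains the 5-clique {1, 2, 3, 5, 6}. A clique must lie in a single bag of any decomposition, so no decomposition can have width below 4. The upper and lower bounds meet at 4, so that is the treewidth.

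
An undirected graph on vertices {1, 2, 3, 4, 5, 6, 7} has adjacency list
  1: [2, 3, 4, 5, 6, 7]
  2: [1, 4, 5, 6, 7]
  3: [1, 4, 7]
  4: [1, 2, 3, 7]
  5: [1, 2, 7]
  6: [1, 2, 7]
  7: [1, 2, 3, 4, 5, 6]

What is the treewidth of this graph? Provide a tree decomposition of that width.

Treewidth 3.
Bags: B1 = {1, 2, 4, 7}  B2 = {1, 2, 5, 7}  B3 = {1, 3, 4, 7}  B4 = {1, 2, 6, 7}
Tree: B1–B2, B1–B3, B1–B4

Every bag has size at most 4, so the width is 4 − 1 = 3 and tw(G) ≤ 3. Conversely, {1, 2, 4, 7} is a clique of size 4, and the vertices of any clique must share a bag in every tree decomposition; so some bag has ≥ 4 vertices and tw(G) ≥ 3. Combining the bounds, tw(G) = 3.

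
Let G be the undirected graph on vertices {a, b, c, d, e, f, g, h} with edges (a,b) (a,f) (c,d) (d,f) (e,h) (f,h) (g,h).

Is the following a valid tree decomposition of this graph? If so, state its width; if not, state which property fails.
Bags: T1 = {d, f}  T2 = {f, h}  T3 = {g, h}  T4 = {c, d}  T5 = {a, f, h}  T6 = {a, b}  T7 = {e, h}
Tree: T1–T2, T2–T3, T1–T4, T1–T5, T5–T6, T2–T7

No — bags containing vertex h are not connected in the tree.

A tree decomposition must satisfy three properties: every vertex lies in some bag; for every edge, both endpoints lie together in some bag; and for every vertex, the bags containing it form a connected subtree. Here bags containing vertex h are not connected in the tree, so the decomposition is invalid.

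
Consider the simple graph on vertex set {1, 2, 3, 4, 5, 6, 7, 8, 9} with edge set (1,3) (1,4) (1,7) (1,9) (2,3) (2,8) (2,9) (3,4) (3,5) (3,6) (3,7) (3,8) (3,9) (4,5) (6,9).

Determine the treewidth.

2

A width-2 tree decomposition is:
Bags: B1 = {1, 3, 9}  B2 = {1, 3, 4}  B3 = {2, 3, 9}  B4 = {2, 3, 8}  B5 = {3, 4, 5}  B6 = {3, 6, 9}  B7 = {1, 3, 7}
Tree: B1–B2, B1–B3, B3–B4, B2–B5, B3–B6, B2–B7
Every bag has size at most 3, so the width is 3 − 1 = 2 and tw(G) ≤ 2. Conversely, {1, 3, 9} is a clique of size 3, and the vertices of any clique must share a bag in every tree decomposition; so some bag has ≥ 3 vertices and tw(G) ≥ 2. Hence tw(G) = 2 exactly.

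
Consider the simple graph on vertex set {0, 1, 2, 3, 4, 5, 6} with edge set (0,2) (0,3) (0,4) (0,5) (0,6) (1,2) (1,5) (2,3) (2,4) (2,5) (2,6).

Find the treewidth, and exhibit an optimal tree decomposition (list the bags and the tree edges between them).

Treewidth 2.
One optimal decomposition is:
Bags: B1 = {0, 2, 5}  B2 = {0, 2, 6}  B3 = {0, 2, 4}  B4 = {1, 2, 5}  B5 = {0, 2, 3}
Tree: B1–B2, B1–B3, B1–B4, B2–B5

Every bag has size at most 3, so the width is 3 − 1 = 2 and tw(G) ≤ 2. Conversely, {0, 2, 3} is a clique of size 3, and the vertices of any clique must share a bag in every tree decomposition; so some bag has ≥ 3 vertices and tw(G) ≥ 2. The upper and lower bounds meet at 2, so that is the treewidth.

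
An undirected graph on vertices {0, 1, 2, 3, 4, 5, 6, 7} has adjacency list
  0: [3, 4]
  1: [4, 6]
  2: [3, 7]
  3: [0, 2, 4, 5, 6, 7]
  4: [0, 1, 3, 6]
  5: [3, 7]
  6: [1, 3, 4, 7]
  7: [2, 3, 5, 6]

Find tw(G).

2

A width-2 tree decomposition is:
Bags: B1 = {2, 3, 7}  B2 = {3, 6, 7}  B3 = {3, 4, 6}  B4 = {3, 5, 7}  B5 = {1, 4, 6}  B6 = {0, 3, 4}
Tree: B1–B2, B2–B3, B1–B4, B3–B5, B3–B6
The largest bag has 3 vertices, giving width 2; this decomposition certifies tw(G) ≤ 2. On the other hand G contains the 3-clique {1, 4, 6}. A clique must lie in a single bag of any decomposition, so no decomposition can have width below 2. The upper and lower bounds meet at 2, so that is the treewidth.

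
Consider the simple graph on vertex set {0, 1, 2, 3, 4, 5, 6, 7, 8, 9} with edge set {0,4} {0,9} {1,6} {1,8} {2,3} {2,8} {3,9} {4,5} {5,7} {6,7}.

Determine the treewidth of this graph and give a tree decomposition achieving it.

Treewidth 2.
Bags: B1 = {2, 3, 9}  B2 = {0, 2, 9}  B3 = {0, 2, 4}  B4 = {2, 4, 5}  B5 = {2, 5, 7}  B6 = {2, 6, 7}  B7 = {1, 2, 6}  B8 = {1, 2, 8}
Tree: B1–B2, B2–B3, B3–B4, B4–B5, B5–B6, B6–B7, B7–B8

Every bag has size at most 3, so the width is 3 − 1 = 2 and tw(G) ≤ 2. For the lower bound, G contains the cycle 2–3–9–0–4–5–7–6–1–8–2, so G is not a forest; only forests have treewidth ≤ 1, hence tw(G) ≥ 2. Combining the bounds, tw(G) = 2.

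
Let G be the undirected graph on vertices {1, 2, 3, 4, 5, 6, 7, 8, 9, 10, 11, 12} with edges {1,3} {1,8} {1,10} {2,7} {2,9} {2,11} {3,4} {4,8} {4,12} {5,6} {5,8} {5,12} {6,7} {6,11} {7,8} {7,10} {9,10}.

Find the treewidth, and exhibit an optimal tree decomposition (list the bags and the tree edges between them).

Treewidth 3.
Bags: B1 = {3, 4, 5, 12}  B2 = {3, 4, 5, 8}  B3 = {1, 3, 5, 8}  B4 = {1, 5, 6, 8}  B5 = {1, 6, 7, 8}  B6 = {1, 6, 7, 10}  B7 = {6, 7, 10, 11}  B8 = {2, 7, 10, 11}  B9 = {2, 9, 10, 11}
Tree: B1–B2, B2–B3, B3–B4, B4–B5, B5–B6, B6–B7, B7–B8, B8–B9

Every bag has size at most 4, so the width is 4 − 1 = 3 and tw(G) ≤ 3. For the lower bound: the 4 vertex sets {3,4,12}, {5}, {8}, {1,6,7,10} are disjoint, each induces a connected subgraph, and every pair is joined by at least one edge of G. Contracting each set to a single vertex therefore yields K_{4} as a minor, and since treewidth is minor-monotone, tw(G) ≥ tw(K_{4}) = 3. Hence tw(G) = 3 exactly.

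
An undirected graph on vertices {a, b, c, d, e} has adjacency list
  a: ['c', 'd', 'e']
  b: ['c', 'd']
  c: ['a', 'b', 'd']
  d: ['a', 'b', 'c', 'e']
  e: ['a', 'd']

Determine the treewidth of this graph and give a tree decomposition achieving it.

Every bag has size at most 3, so the width is 3 − 1 = 2 and tw(G) ≤ 2. For the lower bound, the 3 vertices {a, d, e} are pairwise adjacent, and any tree decomposition puts a clique entirely inside one bag — forcing width ≥ 2. Therefore the treewidth is 2.

Treewidth 2.
One such decomposition:
Bags: B1 = {a, c, d}  B2 = {a, d, e}  B3 = {b, c, d}
Tree: B1–B2, B1–B3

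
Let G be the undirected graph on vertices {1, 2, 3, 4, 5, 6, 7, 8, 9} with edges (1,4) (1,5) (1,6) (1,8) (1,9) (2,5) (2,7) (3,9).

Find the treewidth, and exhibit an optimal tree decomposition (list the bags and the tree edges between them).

The largest bag has 2 vertices, giving width 1; this decomposition certifies tw(G) ≤ 1. Any graph with an edge has treewidth ≥ 1, and G has the edge 8–1. Combining the bounds, tw(G) = 1.

Treewidth 1.
Bags: B1 = {1, 8}  B2 = {1, 6}  B3 = {1, 5}  B4 = {1, 4}  B5 = {1, 9}  B6 = {2, 5}  B7 = {3, 9}  B8 = {2, 7}
Tree: B1–B2, B2–B3, B2–B4, B4–B5, B3–B6, B5–B7, B6–B8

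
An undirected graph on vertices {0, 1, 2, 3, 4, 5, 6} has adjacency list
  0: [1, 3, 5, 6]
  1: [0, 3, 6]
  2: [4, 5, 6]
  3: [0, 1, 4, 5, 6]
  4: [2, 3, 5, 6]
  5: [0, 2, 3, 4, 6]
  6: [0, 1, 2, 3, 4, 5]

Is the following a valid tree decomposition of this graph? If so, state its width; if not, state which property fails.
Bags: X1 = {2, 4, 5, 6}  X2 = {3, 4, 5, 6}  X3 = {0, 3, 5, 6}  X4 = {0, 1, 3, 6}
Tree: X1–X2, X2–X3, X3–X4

Yes; width 3.

Vertex coverage: the bags together contain {0, 1, 2, 3, 4, 5, 6}, the full vertex set. Edge coverage: each edge of G has both endpoints in at least one bag. Running intersection: for every vertex, the bags containing it form a connected subtree. All three properties hold, so this is a valid tree decomposition of width max|bag| − 1 = 3, and hence tw(G) ≤ 3.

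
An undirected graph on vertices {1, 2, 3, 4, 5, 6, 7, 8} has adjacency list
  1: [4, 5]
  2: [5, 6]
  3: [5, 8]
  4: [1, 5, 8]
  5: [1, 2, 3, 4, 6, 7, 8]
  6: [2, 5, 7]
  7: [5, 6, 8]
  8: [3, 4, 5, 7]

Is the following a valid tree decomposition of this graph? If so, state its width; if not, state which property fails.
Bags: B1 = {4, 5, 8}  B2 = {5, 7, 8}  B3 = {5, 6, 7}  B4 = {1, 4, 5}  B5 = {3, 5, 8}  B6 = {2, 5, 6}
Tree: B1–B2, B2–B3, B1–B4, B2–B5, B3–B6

Vertex coverage: the bags together contain {1, 2, 3, 4, 5, 6, 7, 8}, the full vertex set. Edge coverage: each edge of G has both endpoints in at least one bag. Running intersection: for every vertex, the bags containing it form a connected subtree. All three properties hold, so this is a valid tree decomposition of width max|bag| − 1 = 2, and hence tw(G) ≤ 2.

Yes; width 2.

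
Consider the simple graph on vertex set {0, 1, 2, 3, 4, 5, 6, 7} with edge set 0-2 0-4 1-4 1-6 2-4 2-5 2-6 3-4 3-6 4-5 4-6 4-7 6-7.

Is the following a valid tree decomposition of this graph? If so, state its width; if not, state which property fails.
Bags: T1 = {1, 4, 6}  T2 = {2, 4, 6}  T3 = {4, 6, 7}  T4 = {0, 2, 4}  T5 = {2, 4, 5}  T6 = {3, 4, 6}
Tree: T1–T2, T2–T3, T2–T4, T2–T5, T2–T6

Yes; width 2.

Checking the three conditions: (i) the bags cover all of {0, 1, 2, 3, 4, 5, 6, 7}; (ii) for each edge, some bag contains both endpoints; (iii) the bags containing any fixed vertex form a subtree. All hold, so the decomposition is valid with width 3 − 1 = 2.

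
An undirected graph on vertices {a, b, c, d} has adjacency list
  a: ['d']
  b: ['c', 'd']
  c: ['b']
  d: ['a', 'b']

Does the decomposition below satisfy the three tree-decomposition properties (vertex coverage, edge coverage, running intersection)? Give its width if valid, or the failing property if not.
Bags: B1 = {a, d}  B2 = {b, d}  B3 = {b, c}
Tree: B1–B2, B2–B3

Yes; width 1.

Checking the three conditions: (i) the bags cover all of {a, b, c, d}; (ii) for each edge, some bag contains both endpoints; (iii) the bags containing any fixed vertex form a subtree. All hold, so the decomposition is valid with width 2 − 1 = 1.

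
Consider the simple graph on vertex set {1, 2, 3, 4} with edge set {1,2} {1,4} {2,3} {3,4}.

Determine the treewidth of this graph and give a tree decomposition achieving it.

Each bag holds 3 vertices, so the decomposition has width 2, which upper-bounds the treewidth. The edges 2–1–4–3–2 form a cycle, so G is not a tree and its treewidth is at least 2. Therefore the treewidth is 2.

Treewidth 2.
One such decomposition:
Bags: B1 = {1, 2, 4}  B2 = {2, 3, 4}
Tree: B1–B2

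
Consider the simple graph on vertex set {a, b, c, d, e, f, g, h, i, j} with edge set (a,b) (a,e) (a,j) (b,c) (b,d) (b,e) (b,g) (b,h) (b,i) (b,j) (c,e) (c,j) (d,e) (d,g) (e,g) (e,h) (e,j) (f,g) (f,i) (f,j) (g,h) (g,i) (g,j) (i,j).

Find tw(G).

3

A width-3 tree decomposition is:
Bags: B1 = {b, e, g, j}  B2 = {a, b, e, j}  B3 = {b, g, i, j}  B4 = {b, e, g, h}  B5 = {b, d, e, g}  B6 = {b, c, e, j}  B7 = {f, g, i, j}
Tree: B1–B2, B1–B3, B1–B4, B4–B5, B1–B6, B3–B7
Every bag has size at most 4, so the width is 4 − 1 = 3 and tw(G) ≤ 3. For the lower bound, the 4 vertices {f, g, i, j} are pairwise adjacent, and any tree decomposition puts a clique entirely inside one bag — forcing width ≥ 3. Combining the bounds, tw(G) = 3.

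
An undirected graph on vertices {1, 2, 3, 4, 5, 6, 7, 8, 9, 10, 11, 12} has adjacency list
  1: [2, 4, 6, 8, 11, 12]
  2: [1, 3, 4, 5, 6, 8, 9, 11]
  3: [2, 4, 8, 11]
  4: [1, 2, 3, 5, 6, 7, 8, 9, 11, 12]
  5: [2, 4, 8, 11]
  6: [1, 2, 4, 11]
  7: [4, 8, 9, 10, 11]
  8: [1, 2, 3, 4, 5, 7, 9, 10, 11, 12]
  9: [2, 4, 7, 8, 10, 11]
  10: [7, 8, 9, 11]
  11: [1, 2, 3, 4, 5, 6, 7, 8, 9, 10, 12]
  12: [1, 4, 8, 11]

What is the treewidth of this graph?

4

A width-4 tree decomposition is:
Bags: B1 = {2, 4, 8, 9, 11}  B2 = {1, 2, 4, 8, 11}  B3 = {2, 3, 4, 8, 11}  B4 = {1, 2, 4, 6, 11}  B5 = {4, 7, 8, 9, 11}  B6 = {1, 4, 8, 11, 12}  B7 = {2, 4, 5, 8, 11}  B8 = {7, 8, 9, 10, 11}
Tree: B1–B2, B1–B3, B2–B4, B1–B5, B2–B6, B2–B7, B5–B8
Every bag has size at most 5, so the width is 5 − 1 = 4 and tw(G) ≤ 4. Conversely, {7, 8, 9, 10, 11} is a clique of size 5, and the vertices of any clique must share a bag in every tree decomposition; so some bag has ≥ 5 vertices and tw(G) ≥ 4. Therefore the treewidth is 4.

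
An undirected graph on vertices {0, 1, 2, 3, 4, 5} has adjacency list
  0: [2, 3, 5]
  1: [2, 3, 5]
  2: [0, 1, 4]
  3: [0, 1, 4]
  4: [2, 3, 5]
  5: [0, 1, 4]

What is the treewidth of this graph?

3

A width-3 tree decomposition is:
Bags: B1 = {0, 1, 4, 5}  B2 = {0, 1, 3, 4}  B3 = {0, 1, 2, 4}
Tree: B1–B2, B2–B3
The largest bag has 4 vertices, giving width 3; this decomposition certifies tw(G) ≤ 3. For the lower bound: the 4 vertex sets {0,5}, {3,4}, {1}, {2} are disjoint, each induces a connected subgraph, and every pair is joined by at least one edge of G. Contracting each set to a single vertex therefore yields K_{4} as a minor, and since treewidth is minor-monotone, tw(G) ≥ tw(K_{4}) = 3. Hence tw(G) = 3 exactly.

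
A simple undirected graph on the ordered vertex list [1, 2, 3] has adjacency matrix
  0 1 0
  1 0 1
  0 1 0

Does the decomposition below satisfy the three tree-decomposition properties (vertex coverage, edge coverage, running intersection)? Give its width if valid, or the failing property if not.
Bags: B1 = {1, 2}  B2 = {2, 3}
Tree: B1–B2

Every vertex of G appears in some bag (union = {1, 2, 3}); every edge is covered by a bag; and for each vertex v the set of bags containing v is connected in the bag tree. The decomposition is therefore valid. The largest bag has 2 vertices, so the width is 1.

Yes; width 1.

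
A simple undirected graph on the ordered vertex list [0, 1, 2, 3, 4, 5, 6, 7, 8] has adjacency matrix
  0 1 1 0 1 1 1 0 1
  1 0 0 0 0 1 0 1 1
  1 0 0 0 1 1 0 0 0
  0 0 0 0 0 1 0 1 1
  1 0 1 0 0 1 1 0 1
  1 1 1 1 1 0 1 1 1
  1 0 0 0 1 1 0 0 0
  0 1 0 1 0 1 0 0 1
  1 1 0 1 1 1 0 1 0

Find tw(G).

3

A width-3 tree decomposition is:
Bags: B1 = {0, 1, 5, 8}  B2 = {0, 4, 5, 8}  B3 = {0, 4, 5, 6}  B4 = {0, 2, 4, 5}  B5 = {1, 5, 7, 8}  B6 = {3, 5, 7, 8}
Tree: B1–B2, B2–B3, B2–B4, B1–B5, B5–B6
The largest bag has 4 vertices, giving width 3; this decomposition certifies tw(G) ≤ 3. On the other hand G contains the 4-clique {0, 1, 5, 8}. A clique must lie in a single bag of any decomposition, so no decomposition can have width below 3. Combining the bounds, tw(G) = 3.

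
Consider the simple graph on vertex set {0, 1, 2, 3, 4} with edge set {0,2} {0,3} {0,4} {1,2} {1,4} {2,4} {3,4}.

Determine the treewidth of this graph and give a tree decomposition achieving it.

Each bag holds 3 vertices, so the decomposition has width 2, which upper-bounds the treewidth. Conversely, {0, 2, 4} is a clique of size 3, and the vertices of any clique must share a bag in every tree decomposition; so some bag has ≥ 3 vertices and tw(G) ≥ 2. The upper and lower bounds meet at 2, so that is the treewidth.

Treewidth 2.
One such decomposition:
Bags: B1 = {0, 2, 4}  B2 = {0, 3, 4}  B3 = {1, 2, 4}
Tree: B1–B2, B1–B3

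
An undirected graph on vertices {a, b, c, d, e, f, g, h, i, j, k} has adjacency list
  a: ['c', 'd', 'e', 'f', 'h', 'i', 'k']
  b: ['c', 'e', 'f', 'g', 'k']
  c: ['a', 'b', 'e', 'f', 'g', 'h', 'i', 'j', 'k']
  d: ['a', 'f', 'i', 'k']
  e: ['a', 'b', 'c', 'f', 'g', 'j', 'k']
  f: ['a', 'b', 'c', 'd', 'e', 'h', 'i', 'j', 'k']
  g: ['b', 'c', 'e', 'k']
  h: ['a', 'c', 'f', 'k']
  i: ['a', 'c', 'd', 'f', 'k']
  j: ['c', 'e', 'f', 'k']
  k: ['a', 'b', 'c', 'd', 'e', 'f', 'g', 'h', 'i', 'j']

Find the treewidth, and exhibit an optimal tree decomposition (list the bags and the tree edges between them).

Every bag has size at most 5, so the width is 5 − 1 = 4 and tw(G) ≤ 4. For the lower bound, the 5 vertices {b, c, e, g, k} are pairwise adjacent, and any tree decomposition puts a clique entirely inside one bag — forcing width ≥ 4. The upper and lower bounds meet at 4, so that is the treewidth.

Treewidth 4.
One optimal decomposition is:
Bags: B1 = {a, c, f, i, k}  B2 = {a, c, e, f, k}  B3 = {b, c, e, f, k}  B4 = {b, c, e, g, k}  B5 = {a, c, f, h, k}  B6 = {a, d, f, i, k}  B7 = {c, e, f, j, k}
Tree: B1–B2, B2–B3, B3–B4, B1–B5, B1–B6, B2–B7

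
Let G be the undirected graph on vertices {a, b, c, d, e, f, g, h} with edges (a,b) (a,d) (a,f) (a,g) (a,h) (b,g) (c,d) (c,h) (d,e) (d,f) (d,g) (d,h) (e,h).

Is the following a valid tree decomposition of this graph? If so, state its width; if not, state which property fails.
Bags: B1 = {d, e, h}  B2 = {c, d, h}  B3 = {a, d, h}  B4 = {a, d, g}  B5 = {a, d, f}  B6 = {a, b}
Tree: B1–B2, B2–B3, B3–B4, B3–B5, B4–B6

A tree decomposition must satisfy three properties: every vertex lies in some bag; for every edge, both endpoints lie together in some bag; and for every vertex, the bags containing it form a connected subtree. Here edge (g,b) lies in no bag, so the decomposition is invalid.

No — edge (g,b) lies in no bag.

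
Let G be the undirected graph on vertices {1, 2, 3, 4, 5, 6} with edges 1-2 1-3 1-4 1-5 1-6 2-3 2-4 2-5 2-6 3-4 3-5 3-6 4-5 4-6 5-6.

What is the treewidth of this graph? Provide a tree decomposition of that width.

Treewidth 5.
One such decomposition:
Bags: B1 = {1, 2, 3, 4, 5, 6}
Tree: (single bag)

With just one bag of size 6, the width is 6 − 1 = 5, so tw(G) ≤ 5. On the other hand G contains the 6-clique {1, 2, 3, 4, 5, 6}. A clique must lie in a single bag of any decomposition, so no decomposition can have width below 5. Therefore the treewidth is 5.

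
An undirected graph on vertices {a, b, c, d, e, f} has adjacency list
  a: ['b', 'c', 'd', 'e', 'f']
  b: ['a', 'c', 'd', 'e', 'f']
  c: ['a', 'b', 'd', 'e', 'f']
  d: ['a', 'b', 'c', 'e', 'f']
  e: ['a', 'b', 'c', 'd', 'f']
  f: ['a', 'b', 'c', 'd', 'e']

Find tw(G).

A width-5 tree decomposition is:
Bags: B1 = {a, b, c, d, e, f}
Tree: (single bag)
With just one bag of size 6, the width is 6 − 1 = 5, so tw(G) ≤ 5. On the other hand G contains the 6-clique {a, b, c, d, e, f}. A clique must lie in a single bag of any decomposition, so no decomposition can have width below 5. Combining the bounds, tw(G) = 5.

5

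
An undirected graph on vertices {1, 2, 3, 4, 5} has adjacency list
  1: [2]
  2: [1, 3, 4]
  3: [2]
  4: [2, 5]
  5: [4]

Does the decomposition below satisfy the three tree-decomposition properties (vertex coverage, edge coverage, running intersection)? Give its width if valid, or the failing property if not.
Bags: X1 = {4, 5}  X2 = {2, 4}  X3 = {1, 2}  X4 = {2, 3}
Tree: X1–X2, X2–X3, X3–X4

Checking the three conditions: (i) the bags cover all of {1, 2, 3, 4, 5}; (ii) for each edge, some bag contains both endpoints; (iii) the bags containing any fixed vertex form a subtree. All hold, so the decomposition is valid with width 2 − 1 = 1.

Yes; width 1.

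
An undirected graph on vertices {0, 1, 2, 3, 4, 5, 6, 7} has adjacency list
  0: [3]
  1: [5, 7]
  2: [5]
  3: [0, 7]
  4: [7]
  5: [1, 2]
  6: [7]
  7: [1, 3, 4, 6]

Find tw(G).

A width-1 tree decomposition is:
Bags: B1 = {1, 7}  B2 = {3, 7}  B3 = {1, 5}  B4 = {4, 7}  B5 = {0, 3}  B6 = {2, 5}  B7 = {6, 7}
Tree: B1–B2, B1–B3, B1–B4, B2–B5, B3–B6, B4–B7
Each bag holds 2 vertices, so the decomposition has width 1, which upper-bounds the treewidth. Any graph with an edge has treewidth ≥ 1, and G has the edge 1–7. Hence tw(G) = 1 exactly.

1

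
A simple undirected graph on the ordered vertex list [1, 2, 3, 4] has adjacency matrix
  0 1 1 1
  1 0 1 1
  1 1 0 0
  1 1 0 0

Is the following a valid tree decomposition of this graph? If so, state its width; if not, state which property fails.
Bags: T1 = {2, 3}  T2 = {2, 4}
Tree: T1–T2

A tree decomposition must satisfy three properties: every vertex lies in some bag; for every edge, both endpoints lie together in some bag; and for every vertex, the bags containing it form a connected subtree. Here vertex 1 appears in no bag, so the decomposition is invalid.

No — vertex 1 appears in no bag.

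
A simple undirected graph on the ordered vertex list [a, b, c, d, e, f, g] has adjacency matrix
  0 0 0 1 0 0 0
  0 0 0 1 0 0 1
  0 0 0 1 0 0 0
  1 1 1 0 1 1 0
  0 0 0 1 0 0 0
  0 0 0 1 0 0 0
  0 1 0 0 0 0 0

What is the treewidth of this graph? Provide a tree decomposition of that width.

Each bag holds 2 vertices, so the decomposition has width 1, which upper-bounds the treewidth. Any graph with an edge has treewidth ≥ 1, and G has the edge d–a. The upper and lower bounds meet at 1, so that is the treewidth.

Treewidth 1.
Bags: B1 = {a, d}  B2 = {d, f}  B3 = {b, d}  B4 = {c, d}  B5 = {b, g}  B6 = {d, e}
Tree: B1–B2, B2–B3, B2–B4, B3–B5, B2–B6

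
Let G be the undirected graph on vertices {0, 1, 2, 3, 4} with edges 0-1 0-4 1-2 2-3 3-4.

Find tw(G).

A width-2 tree decomposition is:
Bags: B1 = {1, 2, 3}  B2 = {0, 1, 3}  B3 = {0, 3, 4}
Tree: B1–B2, B2–B3
The largest bag has 3 vertices, giving width 2; this decomposition certifies tw(G) ≤ 2. The edges 3–2–1–0–4–3 form a cycle, so G is not a tree and its treewidth is at least 2. Hence tw(G) = 2 exactly.

2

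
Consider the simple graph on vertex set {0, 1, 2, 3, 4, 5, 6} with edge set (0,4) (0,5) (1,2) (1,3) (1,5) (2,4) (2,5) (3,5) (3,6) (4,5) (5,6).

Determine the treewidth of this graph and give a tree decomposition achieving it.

Each bag holds 3 vertices, so the decomposition has width 2, which upper-bounds the treewidth. For the lower bound, the 3 vertices {0, 4, 5} are pairwise adjacent, and any tree decomposition puts a clique entirely inside one bag — forcing width ≥ 2. The upper and lower bounds meet at 2, so that is the treewidth.

Treewidth 2.
One optimal decomposition is:
Bags: B1 = {1, 3, 5}  B2 = {1, 2, 5}  B3 = {3, 5, 6}  B4 = {2, 4, 5}  B5 = {0, 4, 5}
Tree: B1–B2, B1–B3, B2–B4, B4–B5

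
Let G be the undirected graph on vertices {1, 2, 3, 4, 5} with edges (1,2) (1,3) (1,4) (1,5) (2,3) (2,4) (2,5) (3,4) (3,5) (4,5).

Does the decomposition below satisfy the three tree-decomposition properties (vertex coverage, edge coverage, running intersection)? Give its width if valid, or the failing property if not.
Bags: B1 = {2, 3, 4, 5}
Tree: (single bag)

No — vertex 1 appears in no bag.

A tree decomposition must satisfy three properties: every vertex lies in some bag; for every edge, both endpoints lie together in some bag; and for every vertex, the bags containing it form a connected subtree. Here vertex 1 appears in no bag, so the decomposition is invalid.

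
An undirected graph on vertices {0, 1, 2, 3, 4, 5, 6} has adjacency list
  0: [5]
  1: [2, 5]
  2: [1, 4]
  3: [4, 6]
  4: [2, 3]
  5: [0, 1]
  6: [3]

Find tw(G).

1

A width-1 tree decomposition is:
Bags: B1 = {0, 5}  B2 = {1, 5}  B3 = {1, 2}  B4 = {2, 4}  B5 = {3, 4}  B6 = {3, 6}
Tree: B1–B2, B2–B3, B3–B4, B4–B5, B5–B6
Each bag holds 2 vertices, so the decomposition has width 1, which upper-bounds the treewidth. Since G has at least one edge (e.g. 0–5), it is not an edgeless graph, so tw(G) ≥ 1. Combining the bounds, tw(G) = 1.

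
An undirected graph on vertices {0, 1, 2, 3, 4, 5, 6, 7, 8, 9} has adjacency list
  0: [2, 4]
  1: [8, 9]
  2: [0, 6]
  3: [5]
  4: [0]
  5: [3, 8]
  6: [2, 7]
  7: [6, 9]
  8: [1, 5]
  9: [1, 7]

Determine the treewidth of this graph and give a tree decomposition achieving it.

Treewidth 1.
Bags: B1 = {3, 5}  B2 = {5, 8}  B3 = {1, 8}  B4 = {1, 9}  B5 = {7, 9}  B6 = {6, 7}  B7 = {2, 6}  B8 = {0, 2}  B9 = {0, 4}
Tree: B1–B2, B2–B3, B3–B4, B4–B5, B5–B6, B6–B7, B7–B8, B8–B9

The largest bag has 2 vertices, giving width 1; this decomposition certifies tw(G) ≤ 1. Any graph with an edge has treewidth ≥ 1, and G has the edge 3–5. Hence tw(G) = 1 exactly.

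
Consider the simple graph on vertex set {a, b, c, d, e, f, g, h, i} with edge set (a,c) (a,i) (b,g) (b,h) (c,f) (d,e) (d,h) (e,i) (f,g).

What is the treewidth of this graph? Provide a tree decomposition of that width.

Each bag holds 3 vertices, so the decomposition has width 2, which upper-bounds the treewidth. For the lower bound, G contains the cycle a–c–f–g–b–h–d–e–i–a, so G is not a forest; only forests have treewidth ≤ 1, hence tw(G) ≥ 2. Therefore the treewidth is 2.

Treewidth 2.
One optimal decomposition is:
Bags: B1 = {a, c, f}  B2 = {a, f, g}  B3 = {a, b, g}  B4 = {a, b, h}  B5 = {a, d, h}  B6 = {a, d, e}  B7 = {a, e, i}
Tree: B1–B2, B2–B3, B3–B4, B4–B5, B5–B6, B6–B7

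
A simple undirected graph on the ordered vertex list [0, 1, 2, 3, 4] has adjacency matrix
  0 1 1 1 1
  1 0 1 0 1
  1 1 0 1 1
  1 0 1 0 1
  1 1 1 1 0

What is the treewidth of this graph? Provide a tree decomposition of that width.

Each bag holds 4 vertices, so the decomposition has width 3, which upper-bounds the treewidth. On the other hand G contains the 4-clique {0, 1, 2, 4}. A clique must lie in a single bag of any decomposition, so no decomposition can have width below 3. The upper and lower bounds meet at 3, so that is the treewidth.

Treewidth 3.
Bags: B1 = {0, 1, 2, 4}  B2 = {0, 2, 3, 4}
Tree: B1–B2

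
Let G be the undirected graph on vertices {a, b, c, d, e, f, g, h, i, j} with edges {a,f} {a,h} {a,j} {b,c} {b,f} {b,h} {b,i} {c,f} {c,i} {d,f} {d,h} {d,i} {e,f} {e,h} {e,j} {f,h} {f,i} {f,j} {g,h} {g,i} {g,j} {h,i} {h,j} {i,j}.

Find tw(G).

3

A width-3 tree decomposition is:
Bags: B1 = {a, f, h, j}  B2 = {f, h, i, j}  B3 = {e, f, h, j}  B4 = {b, f, h, i}  B5 = {b, c, f, i}  B6 = {g, h, i, j}  B7 = {d, f, h, i}
Tree: B1–B2, B2–B3, B2–B4, B4–B5, B2–B6, B4–B7
Every bag has size at most 4, so the width is 4 − 1 = 3 and tw(G) ≤ 3. On the other hand G contains the 4-clique {g, h, i, j}. A clique must lie in a single bag of any decomposition, so no decomposition can have width below 3. Hence tw(G) = 3 exactly.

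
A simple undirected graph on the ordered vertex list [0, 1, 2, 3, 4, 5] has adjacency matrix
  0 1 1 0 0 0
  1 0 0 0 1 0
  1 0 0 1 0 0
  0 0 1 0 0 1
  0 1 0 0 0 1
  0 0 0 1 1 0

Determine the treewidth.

2

A width-2 tree decomposition is:
Bags: B1 = {3, 4, 5}  B2 = {1, 3, 4}  B3 = {0, 1, 3}  B4 = {0, 2, 3}
Tree: B1–B2, B2–B3, B3–B4
Every bag has size at most 3, so the width is 3 − 1 = 2 and tw(G) ≤ 2. The edges 3–5–4–1–0–2–3 form a cycle, so G is not a tree and its treewidth is at least 2. The upper and lower bounds meet at 2, so that is the treewidth.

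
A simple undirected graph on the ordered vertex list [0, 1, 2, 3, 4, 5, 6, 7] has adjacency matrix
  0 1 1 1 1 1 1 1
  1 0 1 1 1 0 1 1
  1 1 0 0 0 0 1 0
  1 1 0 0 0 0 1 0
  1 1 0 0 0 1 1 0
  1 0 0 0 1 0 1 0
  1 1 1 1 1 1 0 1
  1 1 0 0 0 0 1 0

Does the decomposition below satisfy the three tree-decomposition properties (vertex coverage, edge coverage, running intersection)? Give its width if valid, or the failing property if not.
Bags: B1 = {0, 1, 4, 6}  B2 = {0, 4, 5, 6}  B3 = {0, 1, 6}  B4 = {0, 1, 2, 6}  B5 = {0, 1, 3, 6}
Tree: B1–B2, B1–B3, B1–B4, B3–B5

No — vertex 7 appears in no bag.

A tree decomposition must satisfy three properties: every vertex lies in some bag; for every edge, both endpoints lie together in some bag; and for every vertex, the bags containing it form a connected subtree. Here vertex 7 appears in no bag, so the decomposition is invalid.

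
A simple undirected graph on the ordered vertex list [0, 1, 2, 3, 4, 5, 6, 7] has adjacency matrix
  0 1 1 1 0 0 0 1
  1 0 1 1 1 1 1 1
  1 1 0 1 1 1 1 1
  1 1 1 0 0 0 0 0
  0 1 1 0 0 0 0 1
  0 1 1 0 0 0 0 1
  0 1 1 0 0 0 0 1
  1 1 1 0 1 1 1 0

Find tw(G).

A width-3 tree decomposition is:
Bags: B1 = {0, 1, 2, 7}  B2 = {1, 2, 5, 7}  B3 = {1, 2, 6, 7}  B4 = {1, 2, 4, 7}  B5 = {0, 1, 2, 3}
Tree: B1–B2, B2–B3, B3–B4, B1–B5
Each bag holds 4 vertices, so the decomposition has width 3, which upper-bounds the treewidth. For the lower bound, the 4 vertices {0, 1, 2, 3} are pairwise adjacent, and any tree decomposition puts a clique entirely inside one bag — forcing width ≥ 3. Hence tw(G) = 3 exactly.

3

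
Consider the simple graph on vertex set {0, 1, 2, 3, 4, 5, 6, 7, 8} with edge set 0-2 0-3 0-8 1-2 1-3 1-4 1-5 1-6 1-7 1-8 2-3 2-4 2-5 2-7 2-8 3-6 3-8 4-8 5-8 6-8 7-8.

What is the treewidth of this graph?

A width-3 tree decomposition is:
Bags: B1 = {1, 2, 5, 8}  B2 = {1, 2, 3, 8}  B3 = {1, 3, 6, 8}  B4 = {0, 2, 3, 8}  B5 = {1, 2, 7, 8}  B6 = {1, 2, 4, 8}
Tree: B1–B2, B2–B3, B2–B4, B1–B5, B5–B6
Every bag has size at most 4, so the width is 4 − 1 = 3 and tw(G) ≤ 3. Conversely, {0, 2, 3, 8} is a clique of size 4, and the vertices of any clique must share a bag in every tree decomposition; so some bag has ≥ 4 vertices and tw(G) ≥ 3. Therefore the treewidth is 3.

3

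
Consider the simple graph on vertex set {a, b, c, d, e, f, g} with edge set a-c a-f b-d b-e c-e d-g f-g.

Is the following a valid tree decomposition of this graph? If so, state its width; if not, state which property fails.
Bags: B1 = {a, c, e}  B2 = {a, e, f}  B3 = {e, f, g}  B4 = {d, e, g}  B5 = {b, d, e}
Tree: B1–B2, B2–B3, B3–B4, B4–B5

Yes; width 2.

Checking the three conditions: (i) the bags cover all of {a, b, c, d, e, f, g}; (ii) for each edge, some bag contains both endpoints; (iii) the bags containing any fixed vertex form a subtree. All hold, so the decomposition is valid with width 3 − 1 = 2.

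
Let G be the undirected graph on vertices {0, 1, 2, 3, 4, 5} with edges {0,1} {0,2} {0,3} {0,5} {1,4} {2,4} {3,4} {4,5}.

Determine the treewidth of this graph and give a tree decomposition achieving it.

Every bag has size at most 3, so the width is 3 − 1 = 2 and tw(G) ≤ 2. Since 0–1–4–5–0 is a cycle in G, G is not acyclic. Forests are exactly the graphs of treewidth ≤ 1, so tw(G) ≥ 2. Therefore the treewidth is 2.

Treewidth 2.
One optimal decomposition is:
Bags: B1 = {0, 1, 4}  B2 = {0, 4, 5}  B3 = {0, 2, 4}  B4 = {0, 3, 4}
Tree: B1–B2, B2–B3, B3–B4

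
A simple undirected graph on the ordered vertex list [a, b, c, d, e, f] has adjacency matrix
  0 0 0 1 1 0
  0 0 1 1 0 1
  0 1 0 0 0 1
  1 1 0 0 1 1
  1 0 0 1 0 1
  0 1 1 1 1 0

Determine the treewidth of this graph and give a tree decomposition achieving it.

Every bag has size at most 3, so the width is 3 − 1 = 2 and tw(G) ≤ 2. Conversely, {d, e, f} is a clique of size 3, and the vertices of any clique must share a bag in every tree decomposition; so some bag has ≥ 3 vertices and tw(G) ≥ 2. The upper and lower bounds meet at 2, so that is the treewidth.

Treewidth 2.
One such decomposition:
Bags: B1 = {a, d, e}  B2 = {d, e, f}  B3 = {b, d, f}  B4 = {b, c, f}
Tree: B1–B2, B2–B3, B3–B4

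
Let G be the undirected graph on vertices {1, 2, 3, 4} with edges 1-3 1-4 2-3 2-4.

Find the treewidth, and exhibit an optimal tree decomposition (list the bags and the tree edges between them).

Treewidth 2.
One such decomposition:
Bags: B1 = {1, 2, 3}  B2 = {1, 2, 4}
Tree: B1–B2

Each bag holds 3 vertices, so the decomposition has width 2, which upper-bounds the treewidth. The edges 2–3–1–4–2 form a cycle, so G is not a tree and its treewidth is at least 2. The upper and lower bounds meet at 2, so that is the treewidth.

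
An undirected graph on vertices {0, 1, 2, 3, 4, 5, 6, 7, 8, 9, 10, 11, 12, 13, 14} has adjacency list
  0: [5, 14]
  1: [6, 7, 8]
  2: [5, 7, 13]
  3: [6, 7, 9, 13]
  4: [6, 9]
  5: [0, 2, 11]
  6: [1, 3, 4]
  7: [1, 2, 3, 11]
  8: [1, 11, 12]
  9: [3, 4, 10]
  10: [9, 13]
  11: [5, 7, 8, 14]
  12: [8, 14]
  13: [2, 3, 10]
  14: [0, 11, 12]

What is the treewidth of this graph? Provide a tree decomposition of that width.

Every bag has size at most 4, so the width is 4 − 1 = 3 and tw(G) ≤ 3. For the lower bound: the 4 vertex sets {0,12,14}, {8}, {11}, {1,2,5,7} are disjoint, each induces a connected subgraph, and every pair is joined by at least one edge of G. Contracting each set to a single vertex therefore yields K_{4} as a minor, and since treewidth is minor-monotone, tw(G) ≥ tw(K_{4}) = 3. Therefore the treewidth is 3.

Treewidth 3.
Bags: B1 = {0, 8, 12, 14}  B2 = {0, 8, 11, 14}  B3 = {0, 5, 8, 11}  B4 = {1, 5, 8, 11}  B5 = {1, 5, 7, 11}  B6 = {1, 2, 5, 7}  B7 = {1, 2, 6, 7}  B8 = {2, 3, 6, 7}  B9 = {2, 3, 6, 13}  B10 = {3, 4, 6, 13}  B11 = {3, 4, 9, 13}  B12 = {4, 9, 10, 13}
Tree: B1–B2, B2–B3, B3–B4, B4–B5, B5–B6, B6–B7, B7–B8, B8–B9, B9–B10, B10–B11, B11–B12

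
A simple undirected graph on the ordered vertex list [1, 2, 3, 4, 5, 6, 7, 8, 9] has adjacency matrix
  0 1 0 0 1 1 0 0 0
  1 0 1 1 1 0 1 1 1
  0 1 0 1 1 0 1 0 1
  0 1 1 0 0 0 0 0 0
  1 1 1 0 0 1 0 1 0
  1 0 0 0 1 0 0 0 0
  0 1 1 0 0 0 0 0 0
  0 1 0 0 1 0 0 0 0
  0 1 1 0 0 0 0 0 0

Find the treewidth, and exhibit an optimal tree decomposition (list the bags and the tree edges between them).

Every bag has size at most 3, so the width is 3 − 1 = 2 and tw(G) ≤ 2. On the other hand G contains the 3-clique {2, 5, 8}. A clique must lie in a single bag of any decomposition, so no decomposition can have width below 2. Hence tw(G) = 2 exactly.

Treewidth 2.
Bags: B1 = {2, 3, 5}  B2 = {2, 3, 4}  B3 = {2, 3, 9}  B4 = {1, 2, 5}  B5 = {2, 3, 7}  B6 = {2, 5, 8}  B7 = {1, 5, 6}
Tree: B1–B2, B1–B3, B1–B4, B1–B5, B4–B6, B4–B7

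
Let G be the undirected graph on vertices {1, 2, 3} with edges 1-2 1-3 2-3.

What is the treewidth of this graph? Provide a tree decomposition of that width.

A single bag containing all 3 vertices is trivially a valid decomposition of width 2. For the lower bound, the 3 vertices {1, 2, 3} are pairwise adjacent, and any tree decomposition puts a clique entirely inside one bag — forcing width ≥ 2. Combining the bounds, tw(G) = 2.

Treewidth 2.
One optimal decomposition is:
Bags: B1 = {1, 2, 3}
Tree: (single bag)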